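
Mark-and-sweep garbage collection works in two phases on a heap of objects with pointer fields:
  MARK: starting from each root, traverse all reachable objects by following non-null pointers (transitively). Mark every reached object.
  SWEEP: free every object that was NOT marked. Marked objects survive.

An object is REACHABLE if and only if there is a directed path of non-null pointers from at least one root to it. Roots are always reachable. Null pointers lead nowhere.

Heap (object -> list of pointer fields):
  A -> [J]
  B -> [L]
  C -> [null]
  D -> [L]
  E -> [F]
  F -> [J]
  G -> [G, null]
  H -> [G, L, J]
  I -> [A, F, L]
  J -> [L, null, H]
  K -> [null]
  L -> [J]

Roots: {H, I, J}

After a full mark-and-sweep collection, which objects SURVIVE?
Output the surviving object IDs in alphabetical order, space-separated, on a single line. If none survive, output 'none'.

Answer: A F G H I J L

Derivation:
Roots: H I J
Mark H: refs=G L J, marked=H
Mark I: refs=A F L, marked=H I
Mark J: refs=L null H, marked=H I J
Mark G: refs=G null, marked=G H I J
Mark L: refs=J, marked=G H I J L
Mark A: refs=J, marked=A G H I J L
Mark F: refs=J, marked=A F G H I J L
Unmarked (collected): B C D E K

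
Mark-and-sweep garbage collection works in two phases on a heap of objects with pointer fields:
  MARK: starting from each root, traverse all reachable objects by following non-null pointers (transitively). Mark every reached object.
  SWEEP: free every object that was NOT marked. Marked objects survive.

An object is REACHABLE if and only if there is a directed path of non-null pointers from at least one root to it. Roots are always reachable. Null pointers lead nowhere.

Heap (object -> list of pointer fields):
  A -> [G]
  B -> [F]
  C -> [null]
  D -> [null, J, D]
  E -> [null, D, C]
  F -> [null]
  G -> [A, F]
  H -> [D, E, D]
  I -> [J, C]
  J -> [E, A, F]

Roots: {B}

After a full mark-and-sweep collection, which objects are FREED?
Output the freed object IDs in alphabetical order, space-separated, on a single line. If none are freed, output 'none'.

Answer: A C D E G H I J

Derivation:
Roots: B
Mark B: refs=F, marked=B
Mark F: refs=null, marked=B F
Unmarked (collected): A C D E G H I J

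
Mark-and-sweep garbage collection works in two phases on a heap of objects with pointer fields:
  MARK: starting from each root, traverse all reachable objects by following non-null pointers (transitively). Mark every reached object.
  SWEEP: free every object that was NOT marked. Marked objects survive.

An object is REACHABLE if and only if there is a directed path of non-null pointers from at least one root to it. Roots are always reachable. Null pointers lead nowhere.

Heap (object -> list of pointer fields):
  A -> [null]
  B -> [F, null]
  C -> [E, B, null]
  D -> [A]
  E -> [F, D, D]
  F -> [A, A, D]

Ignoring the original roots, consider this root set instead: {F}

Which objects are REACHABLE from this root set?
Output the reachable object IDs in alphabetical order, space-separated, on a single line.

Answer: A D F

Derivation:
Roots: F
Mark F: refs=A A D, marked=F
Mark A: refs=null, marked=A F
Mark D: refs=A, marked=A D F
Unmarked (collected): B C E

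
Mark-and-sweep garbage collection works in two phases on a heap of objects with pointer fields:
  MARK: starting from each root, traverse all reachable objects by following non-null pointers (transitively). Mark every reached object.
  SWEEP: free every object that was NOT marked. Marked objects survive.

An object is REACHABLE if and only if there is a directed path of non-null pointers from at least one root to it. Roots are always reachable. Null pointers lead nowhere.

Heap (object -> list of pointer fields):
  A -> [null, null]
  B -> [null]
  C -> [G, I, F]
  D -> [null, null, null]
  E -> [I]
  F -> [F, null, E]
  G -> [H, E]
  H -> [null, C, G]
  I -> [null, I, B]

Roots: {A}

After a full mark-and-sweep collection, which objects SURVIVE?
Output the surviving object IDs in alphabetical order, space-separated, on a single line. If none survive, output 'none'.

Answer: A

Derivation:
Roots: A
Mark A: refs=null null, marked=A
Unmarked (collected): B C D E F G H I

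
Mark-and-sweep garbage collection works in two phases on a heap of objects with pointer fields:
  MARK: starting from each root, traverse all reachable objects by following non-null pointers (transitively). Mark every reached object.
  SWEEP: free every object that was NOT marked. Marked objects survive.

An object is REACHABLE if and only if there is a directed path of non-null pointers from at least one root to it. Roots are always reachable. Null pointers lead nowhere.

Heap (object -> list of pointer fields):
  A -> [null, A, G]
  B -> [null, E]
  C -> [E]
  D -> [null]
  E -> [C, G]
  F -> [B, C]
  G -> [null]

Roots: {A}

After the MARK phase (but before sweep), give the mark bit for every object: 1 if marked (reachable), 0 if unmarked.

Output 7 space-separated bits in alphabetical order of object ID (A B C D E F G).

Answer: 1 0 0 0 0 0 1

Derivation:
Roots: A
Mark A: refs=null A G, marked=A
Mark G: refs=null, marked=A G
Unmarked (collected): B C D E F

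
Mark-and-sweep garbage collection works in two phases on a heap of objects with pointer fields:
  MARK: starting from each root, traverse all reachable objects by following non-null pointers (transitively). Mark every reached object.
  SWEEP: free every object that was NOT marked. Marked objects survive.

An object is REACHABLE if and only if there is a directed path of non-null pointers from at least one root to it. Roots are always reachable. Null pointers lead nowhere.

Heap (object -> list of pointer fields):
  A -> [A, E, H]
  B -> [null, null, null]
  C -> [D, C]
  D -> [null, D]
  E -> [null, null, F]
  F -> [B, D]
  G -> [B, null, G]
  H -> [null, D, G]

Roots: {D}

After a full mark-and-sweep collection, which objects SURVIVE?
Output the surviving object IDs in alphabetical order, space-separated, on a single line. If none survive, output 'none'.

Answer: D

Derivation:
Roots: D
Mark D: refs=null D, marked=D
Unmarked (collected): A B C E F G H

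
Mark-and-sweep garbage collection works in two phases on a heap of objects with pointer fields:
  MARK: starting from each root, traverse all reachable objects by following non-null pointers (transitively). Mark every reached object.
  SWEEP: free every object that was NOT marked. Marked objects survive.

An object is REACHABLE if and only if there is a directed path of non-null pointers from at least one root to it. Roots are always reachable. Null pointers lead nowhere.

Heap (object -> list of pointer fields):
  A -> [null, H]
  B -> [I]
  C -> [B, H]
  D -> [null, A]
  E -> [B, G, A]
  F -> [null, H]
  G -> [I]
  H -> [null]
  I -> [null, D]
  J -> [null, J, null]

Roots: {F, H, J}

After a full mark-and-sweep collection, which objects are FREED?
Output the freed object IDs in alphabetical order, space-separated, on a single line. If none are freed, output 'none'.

Roots: F H J
Mark F: refs=null H, marked=F
Mark H: refs=null, marked=F H
Mark J: refs=null J null, marked=F H J
Unmarked (collected): A B C D E G I

Answer: A B C D E G I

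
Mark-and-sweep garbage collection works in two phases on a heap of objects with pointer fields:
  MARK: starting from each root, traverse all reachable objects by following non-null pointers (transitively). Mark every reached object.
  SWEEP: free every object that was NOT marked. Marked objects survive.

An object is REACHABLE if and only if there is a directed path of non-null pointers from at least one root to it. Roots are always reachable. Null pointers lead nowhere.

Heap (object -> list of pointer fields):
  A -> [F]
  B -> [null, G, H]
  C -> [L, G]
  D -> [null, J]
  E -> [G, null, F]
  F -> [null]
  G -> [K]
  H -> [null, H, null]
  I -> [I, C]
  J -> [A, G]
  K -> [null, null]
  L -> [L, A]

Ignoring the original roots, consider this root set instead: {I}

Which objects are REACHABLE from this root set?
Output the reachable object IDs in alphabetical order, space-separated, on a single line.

Roots: I
Mark I: refs=I C, marked=I
Mark C: refs=L G, marked=C I
Mark L: refs=L A, marked=C I L
Mark G: refs=K, marked=C G I L
Mark A: refs=F, marked=A C G I L
Mark K: refs=null null, marked=A C G I K L
Mark F: refs=null, marked=A C F G I K L
Unmarked (collected): B D E H J

Answer: A C F G I K L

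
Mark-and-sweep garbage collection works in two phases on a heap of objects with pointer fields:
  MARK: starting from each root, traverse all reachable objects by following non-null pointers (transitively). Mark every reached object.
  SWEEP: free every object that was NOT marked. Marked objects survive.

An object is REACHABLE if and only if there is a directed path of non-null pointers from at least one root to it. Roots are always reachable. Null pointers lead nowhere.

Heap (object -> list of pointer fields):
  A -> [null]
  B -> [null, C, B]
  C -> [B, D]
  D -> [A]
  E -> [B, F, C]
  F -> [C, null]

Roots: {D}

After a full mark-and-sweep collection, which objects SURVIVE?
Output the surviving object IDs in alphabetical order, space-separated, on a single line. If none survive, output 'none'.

Answer: A D

Derivation:
Roots: D
Mark D: refs=A, marked=D
Mark A: refs=null, marked=A D
Unmarked (collected): B C E F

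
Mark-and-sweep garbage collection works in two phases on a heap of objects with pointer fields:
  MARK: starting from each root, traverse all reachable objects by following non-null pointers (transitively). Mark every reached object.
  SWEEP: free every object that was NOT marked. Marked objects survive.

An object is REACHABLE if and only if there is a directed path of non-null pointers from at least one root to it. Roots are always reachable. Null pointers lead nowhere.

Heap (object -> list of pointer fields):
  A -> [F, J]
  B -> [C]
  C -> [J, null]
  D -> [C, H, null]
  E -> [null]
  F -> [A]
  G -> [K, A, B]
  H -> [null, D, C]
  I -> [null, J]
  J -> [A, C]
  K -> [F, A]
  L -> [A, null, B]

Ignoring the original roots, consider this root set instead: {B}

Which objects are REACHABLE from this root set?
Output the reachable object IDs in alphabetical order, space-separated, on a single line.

Roots: B
Mark B: refs=C, marked=B
Mark C: refs=J null, marked=B C
Mark J: refs=A C, marked=B C J
Mark A: refs=F J, marked=A B C J
Mark F: refs=A, marked=A B C F J
Unmarked (collected): D E G H I K L

Answer: A B C F J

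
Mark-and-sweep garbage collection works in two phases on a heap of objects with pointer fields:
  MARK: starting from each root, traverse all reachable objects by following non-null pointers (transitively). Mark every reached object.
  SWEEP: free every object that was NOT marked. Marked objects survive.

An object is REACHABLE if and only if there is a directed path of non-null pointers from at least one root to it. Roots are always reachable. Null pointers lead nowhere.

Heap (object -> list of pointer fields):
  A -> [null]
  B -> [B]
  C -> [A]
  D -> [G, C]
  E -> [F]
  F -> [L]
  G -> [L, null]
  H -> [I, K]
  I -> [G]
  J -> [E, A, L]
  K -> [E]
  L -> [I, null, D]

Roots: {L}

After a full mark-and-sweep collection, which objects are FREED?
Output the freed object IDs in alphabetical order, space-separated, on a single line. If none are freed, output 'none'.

Roots: L
Mark L: refs=I null D, marked=L
Mark I: refs=G, marked=I L
Mark D: refs=G C, marked=D I L
Mark G: refs=L null, marked=D G I L
Mark C: refs=A, marked=C D G I L
Mark A: refs=null, marked=A C D G I L
Unmarked (collected): B E F H J K

Answer: B E F H J K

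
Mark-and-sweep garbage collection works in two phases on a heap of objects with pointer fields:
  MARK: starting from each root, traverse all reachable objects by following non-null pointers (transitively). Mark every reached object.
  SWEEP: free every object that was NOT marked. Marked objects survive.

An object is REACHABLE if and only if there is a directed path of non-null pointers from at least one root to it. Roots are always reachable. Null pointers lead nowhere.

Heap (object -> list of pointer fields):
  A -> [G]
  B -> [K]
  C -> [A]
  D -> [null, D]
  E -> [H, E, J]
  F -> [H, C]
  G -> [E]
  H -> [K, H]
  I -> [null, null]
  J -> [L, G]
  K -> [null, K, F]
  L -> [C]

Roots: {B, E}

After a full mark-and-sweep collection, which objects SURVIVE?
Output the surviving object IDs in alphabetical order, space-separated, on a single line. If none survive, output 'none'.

Roots: B E
Mark B: refs=K, marked=B
Mark E: refs=H E J, marked=B E
Mark K: refs=null K F, marked=B E K
Mark H: refs=K H, marked=B E H K
Mark J: refs=L G, marked=B E H J K
Mark F: refs=H C, marked=B E F H J K
Mark L: refs=C, marked=B E F H J K L
Mark G: refs=E, marked=B E F G H J K L
Mark C: refs=A, marked=B C E F G H J K L
Mark A: refs=G, marked=A B C E F G H J K L
Unmarked (collected): D I

Answer: A B C E F G H J K L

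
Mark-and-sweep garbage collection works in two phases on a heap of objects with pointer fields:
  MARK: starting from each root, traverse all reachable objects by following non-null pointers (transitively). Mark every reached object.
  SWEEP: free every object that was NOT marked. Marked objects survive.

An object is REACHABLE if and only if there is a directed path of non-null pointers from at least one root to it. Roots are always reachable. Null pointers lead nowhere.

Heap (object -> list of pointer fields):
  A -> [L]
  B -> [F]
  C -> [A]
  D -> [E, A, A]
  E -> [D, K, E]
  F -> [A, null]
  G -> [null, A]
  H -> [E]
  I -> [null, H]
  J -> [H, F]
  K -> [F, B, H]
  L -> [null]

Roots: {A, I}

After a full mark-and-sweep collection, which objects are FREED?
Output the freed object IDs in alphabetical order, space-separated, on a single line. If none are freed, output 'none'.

Answer: C G J

Derivation:
Roots: A I
Mark A: refs=L, marked=A
Mark I: refs=null H, marked=A I
Mark L: refs=null, marked=A I L
Mark H: refs=E, marked=A H I L
Mark E: refs=D K E, marked=A E H I L
Mark D: refs=E A A, marked=A D E H I L
Mark K: refs=F B H, marked=A D E H I K L
Mark F: refs=A null, marked=A D E F H I K L
Mark B: refs=F, marked=A B D E F H I K L
Unmarked (collected): C G J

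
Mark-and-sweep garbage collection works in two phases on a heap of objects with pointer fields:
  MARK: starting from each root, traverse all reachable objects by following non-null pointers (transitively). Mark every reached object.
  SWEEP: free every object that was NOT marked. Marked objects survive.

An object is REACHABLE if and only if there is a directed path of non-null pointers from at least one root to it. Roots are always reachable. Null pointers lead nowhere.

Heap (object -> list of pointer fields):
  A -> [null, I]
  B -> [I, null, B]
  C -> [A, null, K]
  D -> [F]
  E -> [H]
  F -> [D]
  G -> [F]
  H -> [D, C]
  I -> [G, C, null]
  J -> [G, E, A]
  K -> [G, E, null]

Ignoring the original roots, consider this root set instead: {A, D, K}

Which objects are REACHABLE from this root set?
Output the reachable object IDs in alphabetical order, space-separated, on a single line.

Answer: A C D E F G H I K

Derivation:
Roots: A D K
Mark A: refs=null I, marked=A
Mark D: refs=F, marked=A D
Mark K: refs=G E null, marked=A D K
Mark I: refs=G C null, marked=A D I K
Mark F: refs=D, marked=A D F I K
Mark G: refs=F, marked=A D F G I K
Mark E: refs=H, marked=A D E F G I K
Mark C: refs=A null K, marked=A C D E F G I K
Mark H: refs=D C, marked=A C D E F G H I K
Unmarked (collected): B J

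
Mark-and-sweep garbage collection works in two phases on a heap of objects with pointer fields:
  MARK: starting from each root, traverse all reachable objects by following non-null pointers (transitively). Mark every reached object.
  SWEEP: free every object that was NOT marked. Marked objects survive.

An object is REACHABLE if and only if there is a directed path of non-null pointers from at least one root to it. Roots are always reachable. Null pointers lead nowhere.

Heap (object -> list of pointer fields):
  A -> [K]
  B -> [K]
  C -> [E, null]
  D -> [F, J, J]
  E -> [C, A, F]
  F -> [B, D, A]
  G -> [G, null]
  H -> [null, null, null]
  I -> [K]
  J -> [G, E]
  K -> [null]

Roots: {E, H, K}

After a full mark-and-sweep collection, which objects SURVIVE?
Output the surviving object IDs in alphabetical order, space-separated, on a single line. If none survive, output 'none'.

Roots: E H K
Mark E: refs=C A F, marked=E
Mark H: refs=null null null, marked=E H
Mark K: refs=null, marked=E H K
Mark C: refs=E null, marked=C E H K
Mark A: refs=K, marked=A C E H K
Mark F: refs=B D A, marked=A C E F H K
Mark B: refs=K, marked=A B C E F H K
Mark D: refs=F J J, marked=A B C D E F H K
Mark J: refs=G E, marked=A B C D E F H J K
Mark G: refs=G null, marked=A B C D E F G H J K
Unmarked (collected): I

Answer: A B C D E F G H J K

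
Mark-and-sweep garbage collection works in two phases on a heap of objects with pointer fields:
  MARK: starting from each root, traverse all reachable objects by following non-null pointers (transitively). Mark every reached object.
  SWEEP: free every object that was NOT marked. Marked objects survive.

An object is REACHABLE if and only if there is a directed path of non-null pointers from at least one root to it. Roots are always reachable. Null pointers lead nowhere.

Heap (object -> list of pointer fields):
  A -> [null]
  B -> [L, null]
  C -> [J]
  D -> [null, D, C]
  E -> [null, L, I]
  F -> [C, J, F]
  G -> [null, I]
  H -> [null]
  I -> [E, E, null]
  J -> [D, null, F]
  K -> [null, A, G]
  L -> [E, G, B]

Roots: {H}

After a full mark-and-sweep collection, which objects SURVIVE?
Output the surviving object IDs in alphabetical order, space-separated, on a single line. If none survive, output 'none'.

Answer: H

Derivation:
Roots: H
Mark H: refs=null, marked=H
Unmarked (collected): A B C D E F G I J K L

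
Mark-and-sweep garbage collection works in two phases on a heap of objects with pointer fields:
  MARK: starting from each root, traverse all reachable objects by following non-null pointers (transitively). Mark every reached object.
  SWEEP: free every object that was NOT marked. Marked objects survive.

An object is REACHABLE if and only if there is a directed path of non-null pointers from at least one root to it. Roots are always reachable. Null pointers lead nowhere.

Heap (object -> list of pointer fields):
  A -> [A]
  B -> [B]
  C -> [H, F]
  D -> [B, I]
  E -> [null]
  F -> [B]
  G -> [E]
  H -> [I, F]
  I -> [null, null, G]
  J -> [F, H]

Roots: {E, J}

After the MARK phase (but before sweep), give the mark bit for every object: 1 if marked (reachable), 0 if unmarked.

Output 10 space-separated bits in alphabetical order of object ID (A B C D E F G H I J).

Roots: E J
Mark E: refs=null, marked=E
Mark J: refs=F H, marked=E J
Mark F: refs=B, marked=E F J
Mark H: refs=I F, marked=E F H J
Mark B: refs=B, marked=B E F H J
Mark I: refs=null null G, marked=B E F H I J
Mark G: refs=E, marked=B E F G H I J
Unmarked (collected): A C D

Answer: 0 1 0 0 1 1 1 1 1 1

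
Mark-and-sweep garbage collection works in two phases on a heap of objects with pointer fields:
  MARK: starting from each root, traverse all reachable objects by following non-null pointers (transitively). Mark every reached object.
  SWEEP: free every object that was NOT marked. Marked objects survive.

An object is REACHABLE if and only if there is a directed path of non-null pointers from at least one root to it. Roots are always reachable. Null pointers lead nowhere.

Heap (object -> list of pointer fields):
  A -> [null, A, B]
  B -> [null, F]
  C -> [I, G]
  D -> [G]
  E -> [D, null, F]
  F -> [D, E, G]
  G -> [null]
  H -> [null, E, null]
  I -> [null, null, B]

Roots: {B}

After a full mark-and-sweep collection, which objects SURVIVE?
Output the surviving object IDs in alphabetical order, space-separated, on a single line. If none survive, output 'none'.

Answer: B D E F G

Derivation:
Roots: B
Mark B: refs=null F, marked=B
Mark F: refs=D E G, marked=B F
Mark D: refs=G, marked=B D F
Mark E: refs=D null F, marked=B D E F
Mark G: refs=null, marked=B D E F G
Unmarked (collected): A C H I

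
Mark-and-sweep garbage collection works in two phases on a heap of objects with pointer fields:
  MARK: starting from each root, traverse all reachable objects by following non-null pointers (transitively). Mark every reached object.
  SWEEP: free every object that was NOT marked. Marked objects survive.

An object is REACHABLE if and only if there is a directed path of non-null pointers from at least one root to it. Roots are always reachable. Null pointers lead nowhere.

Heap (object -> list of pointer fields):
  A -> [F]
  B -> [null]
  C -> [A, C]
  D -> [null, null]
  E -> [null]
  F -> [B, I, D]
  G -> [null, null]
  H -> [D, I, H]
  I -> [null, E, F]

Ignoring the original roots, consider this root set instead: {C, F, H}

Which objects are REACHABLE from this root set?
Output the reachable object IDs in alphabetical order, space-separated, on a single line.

Roots: C F H
Mark C: refs=A C, marked=C
Mark F: refs=B I D, marked=C F
Mark H: refs=D I H, marked=C F H
Mark A: refs=F, marked=A C F H
Mark B: refs=null, marked=A B C F H
Mark I: refs=null E F, marked=A B C F H I
Mark D: refs=null null, marked=A B C D F H I
Mark E: refs=null, marked=A B C D E F H I
Unmarked (collected): G

Answer: A B C D E F H I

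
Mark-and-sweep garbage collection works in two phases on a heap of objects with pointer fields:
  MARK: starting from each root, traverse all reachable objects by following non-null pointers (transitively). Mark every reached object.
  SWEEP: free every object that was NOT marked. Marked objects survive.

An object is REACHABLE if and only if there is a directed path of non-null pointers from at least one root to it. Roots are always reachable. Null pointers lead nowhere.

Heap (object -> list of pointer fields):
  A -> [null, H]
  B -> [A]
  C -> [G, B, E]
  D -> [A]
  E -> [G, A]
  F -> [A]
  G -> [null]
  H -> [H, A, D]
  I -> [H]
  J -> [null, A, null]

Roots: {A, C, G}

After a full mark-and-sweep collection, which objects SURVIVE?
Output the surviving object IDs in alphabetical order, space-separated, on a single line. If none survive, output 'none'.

Answer: A B C D E G H

Derivation:
Roots: A C G
Mark A: refs=null H, marked=A
Mark C: refs=G B E, marked=A C
Mark G: refs=null, marked=A C G
Mark H: refs=H A D, marked=A C G H
Mark B: refs=A, marked=A B C G H
Mark E: refs=G A, marked=A B C E G H
Mark D: refs=A, marked=A B C D E G H
Unmarked (collected): F I J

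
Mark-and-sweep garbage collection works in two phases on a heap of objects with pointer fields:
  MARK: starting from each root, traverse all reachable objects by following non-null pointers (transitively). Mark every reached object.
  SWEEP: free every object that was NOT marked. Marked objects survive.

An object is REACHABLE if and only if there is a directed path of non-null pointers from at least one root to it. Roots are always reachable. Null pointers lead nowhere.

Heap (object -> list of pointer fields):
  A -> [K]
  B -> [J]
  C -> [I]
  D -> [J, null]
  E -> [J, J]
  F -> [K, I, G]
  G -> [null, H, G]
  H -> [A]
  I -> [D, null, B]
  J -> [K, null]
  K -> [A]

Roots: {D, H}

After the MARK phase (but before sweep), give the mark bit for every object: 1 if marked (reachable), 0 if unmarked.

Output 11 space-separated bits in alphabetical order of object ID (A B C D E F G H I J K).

Roots: D H
Mark D: refs=J null, marked=D
Mark H: refs=A, marked=D H
Mark J: refs=K null, marked=D H J
Mark A: refs=K, marked=A D H J
Mark K: refs=A, marked=A D H J K
Unmarked (collected): B C E F G I

Answer: 1 0 0 1 0 0 0 1 0 1 1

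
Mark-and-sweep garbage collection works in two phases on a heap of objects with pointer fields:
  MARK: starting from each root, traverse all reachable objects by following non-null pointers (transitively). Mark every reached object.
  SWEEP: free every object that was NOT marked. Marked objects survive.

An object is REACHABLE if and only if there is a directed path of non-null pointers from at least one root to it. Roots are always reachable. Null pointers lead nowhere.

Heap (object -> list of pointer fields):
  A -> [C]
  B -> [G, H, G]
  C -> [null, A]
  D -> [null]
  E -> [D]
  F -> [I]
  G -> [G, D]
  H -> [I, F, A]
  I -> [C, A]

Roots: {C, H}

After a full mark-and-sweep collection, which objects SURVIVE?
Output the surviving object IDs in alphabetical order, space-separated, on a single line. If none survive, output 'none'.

Roots: C H
Mark C: refs=null A, marked=C
Mark H: refs=I F A, marked=C H
Mark A: refs=C, marked=A C H
Mark I: refs=C A, marked=A C H I
Mark F: refs=I, marked=A C F H I
Unmarked (collected): B D E G

Answer: A C F H I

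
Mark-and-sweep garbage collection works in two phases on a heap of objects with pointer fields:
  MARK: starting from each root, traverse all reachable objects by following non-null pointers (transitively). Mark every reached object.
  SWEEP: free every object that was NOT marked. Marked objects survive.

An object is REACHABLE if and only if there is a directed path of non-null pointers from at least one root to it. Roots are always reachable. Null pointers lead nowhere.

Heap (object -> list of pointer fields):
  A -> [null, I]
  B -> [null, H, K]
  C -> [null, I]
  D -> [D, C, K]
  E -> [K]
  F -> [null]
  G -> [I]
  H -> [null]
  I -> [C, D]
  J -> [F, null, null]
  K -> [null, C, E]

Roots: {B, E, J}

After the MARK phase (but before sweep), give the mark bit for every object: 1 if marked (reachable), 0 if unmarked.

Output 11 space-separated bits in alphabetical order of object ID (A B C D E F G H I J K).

Answer: 0 1 1 1 1 1 0 1 1 1 1

Derivation:
Roots: B E J
Mark B: refs=null H K, marked=B
Mark E: refs=K, marked=B E
Mark J: refs=F null null, marked=B E J
Mark H: refs=null, marked=B E H J
Mark K: refs=null C E, marked=B E H J K
Mark F: refs=null, marked=B E F H J K
Mark C: refs=null I, marked=B C E F H J K
Mark I: refs=C D, marked=B C E F H I J K
Mark D: refs=D C K, marked=B C D E F H I J K
Unmarked (collected): A G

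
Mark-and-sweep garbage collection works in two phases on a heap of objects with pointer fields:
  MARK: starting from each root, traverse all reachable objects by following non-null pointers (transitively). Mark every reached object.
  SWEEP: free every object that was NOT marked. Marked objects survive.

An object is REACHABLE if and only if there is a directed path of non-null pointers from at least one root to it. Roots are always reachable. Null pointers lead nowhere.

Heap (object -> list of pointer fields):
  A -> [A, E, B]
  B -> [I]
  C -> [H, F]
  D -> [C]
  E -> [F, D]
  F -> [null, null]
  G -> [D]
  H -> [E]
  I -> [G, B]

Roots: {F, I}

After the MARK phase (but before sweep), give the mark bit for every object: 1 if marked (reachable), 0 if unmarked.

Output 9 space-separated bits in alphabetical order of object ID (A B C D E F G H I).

Answer: 0 1 1 1 1 1 1 1 1

Derivation:
Roots: F I
Mark F: refs=null null, marked=F
Mark I: refs=G B, marked=F I
Mark G: refs=D, marked=F G I
Mark B: refs=I, marked=B F G I
Mark D: refs=C, marked=B D F G I
Mark C: refs=H F, marked=B C D F G I
Mark H: refs=E, marked=B C D F G H I
Mark E: refs=F D, marked=B C D E F G H I
Unmarked (collected): A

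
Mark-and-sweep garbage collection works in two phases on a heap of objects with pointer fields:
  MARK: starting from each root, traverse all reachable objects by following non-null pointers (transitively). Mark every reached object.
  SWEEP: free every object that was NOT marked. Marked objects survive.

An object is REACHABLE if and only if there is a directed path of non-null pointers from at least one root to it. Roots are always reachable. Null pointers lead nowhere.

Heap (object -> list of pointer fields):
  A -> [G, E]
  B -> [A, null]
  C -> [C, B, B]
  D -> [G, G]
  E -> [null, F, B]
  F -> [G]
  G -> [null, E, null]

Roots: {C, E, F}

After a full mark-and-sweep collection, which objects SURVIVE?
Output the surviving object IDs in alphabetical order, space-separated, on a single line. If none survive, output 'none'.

Answer: A B C E F G

Derivation:
Roots: C E F
Mark C: refs=C B B, marked=C
Mark E: refs=null F B, marked=C E
Mark F: refs=G, marked=C E F
Mark B: refs=A null, marked=B C E F
Mark G: refs=null E null, marked=B C E F G
Mark A: refs=G E, marked=A B C E F G
Unmarked (collected): D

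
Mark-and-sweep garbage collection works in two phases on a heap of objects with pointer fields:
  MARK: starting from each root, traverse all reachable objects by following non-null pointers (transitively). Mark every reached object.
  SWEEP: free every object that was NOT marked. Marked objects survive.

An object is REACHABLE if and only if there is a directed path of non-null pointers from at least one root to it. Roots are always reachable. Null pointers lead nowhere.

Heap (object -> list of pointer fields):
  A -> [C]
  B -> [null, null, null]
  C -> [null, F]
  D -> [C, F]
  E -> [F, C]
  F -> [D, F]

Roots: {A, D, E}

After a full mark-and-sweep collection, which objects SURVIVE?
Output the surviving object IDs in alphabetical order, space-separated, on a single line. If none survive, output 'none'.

Roots: A D E
Mark A: refs=C, marked=A
Mark D: refs=C F, marked=A D
Mark E: refs=F C, marked=A D E
Mark C: refs=null F, marked=A C D E
Mark F: refs=D F, marked=A C D E F
Unmarked (collected): B

Answer: A C D E F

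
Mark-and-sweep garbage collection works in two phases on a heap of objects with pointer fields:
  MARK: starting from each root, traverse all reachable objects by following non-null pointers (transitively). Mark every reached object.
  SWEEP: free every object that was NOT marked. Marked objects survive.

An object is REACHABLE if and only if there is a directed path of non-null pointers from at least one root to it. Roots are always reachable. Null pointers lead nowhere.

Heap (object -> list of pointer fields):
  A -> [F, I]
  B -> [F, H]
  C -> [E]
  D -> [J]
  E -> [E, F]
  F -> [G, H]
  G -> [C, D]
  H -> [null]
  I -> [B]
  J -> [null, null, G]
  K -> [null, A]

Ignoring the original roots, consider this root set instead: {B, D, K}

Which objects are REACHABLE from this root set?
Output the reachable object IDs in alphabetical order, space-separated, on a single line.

Roots: B D K
Mark B: refs=F H, marked=B
Mark D: refs=J, marked=B D
Mark K: refs=null A, marked=B D K
Mark F: refs=G H, marked=B D F K
Mark H: refs=null, marked=B D F H K
Mark J: refs=null null G, marked=B D F H J K
Mark A: refs=F I, marked=A B D F H J K
Mark G: refs=C D, marked=A B D F G H J K
Mark I: refs=B, marked=A B D F G H I J K
Mark C: refs=E, marked=A B C D F G H I J K
Mark E: refs=E F, marked=A B C D E F G H I J K
Unmarked (collected): (none)

Answer: A B C D E F G H I J K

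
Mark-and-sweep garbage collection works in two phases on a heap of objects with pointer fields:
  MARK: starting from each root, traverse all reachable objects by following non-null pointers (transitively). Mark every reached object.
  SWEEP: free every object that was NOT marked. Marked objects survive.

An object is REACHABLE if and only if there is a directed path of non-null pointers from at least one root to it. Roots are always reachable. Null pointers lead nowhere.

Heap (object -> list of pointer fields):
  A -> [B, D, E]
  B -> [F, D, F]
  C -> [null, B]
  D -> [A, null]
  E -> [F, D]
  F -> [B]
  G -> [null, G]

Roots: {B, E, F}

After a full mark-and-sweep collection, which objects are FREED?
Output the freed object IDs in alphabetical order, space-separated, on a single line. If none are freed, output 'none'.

Roots: B E F
Mark B: refs=F D F, marked=B
Mark E: refs=F D, marked=B E
Mark F: refs=B, marked=B E F
Mark D: refs=A null, marked=B D E F
Mark A: refs=B D E, marked=A B D E F
Unmarked (collected): C G

Answer: C G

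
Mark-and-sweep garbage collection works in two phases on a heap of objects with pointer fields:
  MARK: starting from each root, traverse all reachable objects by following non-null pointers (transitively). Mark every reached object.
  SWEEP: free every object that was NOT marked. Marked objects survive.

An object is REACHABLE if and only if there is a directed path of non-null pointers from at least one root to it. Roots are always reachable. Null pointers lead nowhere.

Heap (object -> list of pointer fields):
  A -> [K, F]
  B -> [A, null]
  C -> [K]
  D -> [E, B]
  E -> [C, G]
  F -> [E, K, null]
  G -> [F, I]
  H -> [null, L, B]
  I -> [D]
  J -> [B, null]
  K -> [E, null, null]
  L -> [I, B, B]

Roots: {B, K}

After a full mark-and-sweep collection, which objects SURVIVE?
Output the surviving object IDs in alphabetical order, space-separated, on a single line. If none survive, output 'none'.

Answer: A B C D E F G I K

Derivation:
Roots: B K
Mark B: refs=A null, marked=B
Mark K: refs=E null null, marked=B K
Mark A: refs=K F, marked=A B K
Mark E: refs=C G, marked=A B E K
Mark F: refs=E K null, marked=A B E F K
Mark C: refs=K, marked=A B C E F K
Mark G: refs=F I, marked=A B C E F G K
Mark I: refs=D, marked=A B C E F G I K
Mark D: refs=E B, marked=A B C D E F G I K
Unmarked (collected): H J L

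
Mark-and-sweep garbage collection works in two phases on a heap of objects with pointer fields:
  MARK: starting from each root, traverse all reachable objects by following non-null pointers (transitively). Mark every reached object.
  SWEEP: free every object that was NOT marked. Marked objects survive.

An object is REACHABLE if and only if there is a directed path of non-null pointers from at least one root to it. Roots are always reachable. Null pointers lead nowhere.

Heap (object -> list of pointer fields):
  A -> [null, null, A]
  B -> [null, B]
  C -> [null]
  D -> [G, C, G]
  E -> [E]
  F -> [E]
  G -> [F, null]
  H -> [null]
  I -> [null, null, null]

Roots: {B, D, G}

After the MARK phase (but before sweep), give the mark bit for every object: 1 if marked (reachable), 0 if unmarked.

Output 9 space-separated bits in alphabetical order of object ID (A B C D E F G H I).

Answer: 0 1 1 1 1 1 1 0 0

Derivation:
Roots: B D G
Mark B: refs=null B, marked=B
Mark D: refs=G C G, marked=B D
Mark G: refs=F null, marked=B D G
Mark C: refs=null, marked=B C D G
Mark F: refs=E, marked=B C D F G
Mark E: refs=E, marked=B C D E F G
Unmarked (collected): A H I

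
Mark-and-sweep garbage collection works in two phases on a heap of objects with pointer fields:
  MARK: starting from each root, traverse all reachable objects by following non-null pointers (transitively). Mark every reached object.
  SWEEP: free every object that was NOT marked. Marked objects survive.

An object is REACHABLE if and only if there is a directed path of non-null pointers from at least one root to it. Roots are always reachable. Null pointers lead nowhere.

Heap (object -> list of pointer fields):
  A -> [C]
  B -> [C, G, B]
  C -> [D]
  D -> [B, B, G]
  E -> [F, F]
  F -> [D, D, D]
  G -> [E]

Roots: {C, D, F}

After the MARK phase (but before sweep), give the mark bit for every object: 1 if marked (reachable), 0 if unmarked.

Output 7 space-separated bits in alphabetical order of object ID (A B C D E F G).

Answer: 0 1 1 1 1 1 1

Derivation:
Roots: C D F
Mark C: refs=D, marked=C
Mark D: refs=B B G, marked=C D
Mark F: refs=D D D, marked=C D F
Mark B: refs=C G B, marked=B C D F
Mark G: refs=E, marked=B C D F G
Mark E: refs=F F, marked=B C D E F G
Unmarked (collected): A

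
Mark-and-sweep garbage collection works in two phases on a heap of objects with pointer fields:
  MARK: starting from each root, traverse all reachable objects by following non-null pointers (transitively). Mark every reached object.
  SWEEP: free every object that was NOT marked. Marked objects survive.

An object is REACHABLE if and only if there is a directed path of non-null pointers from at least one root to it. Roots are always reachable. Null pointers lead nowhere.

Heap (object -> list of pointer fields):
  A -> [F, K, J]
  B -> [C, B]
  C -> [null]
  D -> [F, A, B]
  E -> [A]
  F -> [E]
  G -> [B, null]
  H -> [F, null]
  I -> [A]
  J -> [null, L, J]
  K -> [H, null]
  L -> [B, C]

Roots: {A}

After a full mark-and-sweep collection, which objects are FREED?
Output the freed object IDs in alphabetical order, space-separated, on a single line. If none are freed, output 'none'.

Roots: A
Mark A: refs=F K J, marked=A
Mark F: refs=E, marked=A F
Mark K: refs=H null, marked=A F K
Mark J: refs=null L J, marked=A F J K
Mark E: refs=A, marked=A E F J K
Mark H: refs=F null, marked=A E F H J K
Mark L: refs=B C, marked=A E F H J K L
Mark B: refs=C B, marked=A B E F H J K L
Mark C: refs=null, marked=A B C E F H J K L
Unmarked (collected): D G I

Answer: D G I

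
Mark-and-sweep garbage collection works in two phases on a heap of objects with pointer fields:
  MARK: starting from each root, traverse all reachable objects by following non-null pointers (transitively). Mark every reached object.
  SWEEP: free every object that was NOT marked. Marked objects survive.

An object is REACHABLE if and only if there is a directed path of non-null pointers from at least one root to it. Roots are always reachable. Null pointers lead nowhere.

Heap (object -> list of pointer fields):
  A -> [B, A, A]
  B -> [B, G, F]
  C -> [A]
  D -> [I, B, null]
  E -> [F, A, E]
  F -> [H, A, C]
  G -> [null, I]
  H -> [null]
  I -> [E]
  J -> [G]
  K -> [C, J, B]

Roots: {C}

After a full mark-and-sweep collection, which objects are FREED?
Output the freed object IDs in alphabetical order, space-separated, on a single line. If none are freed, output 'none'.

Answer: D J K

Derivation:
Roots: C
Mark C: refs=A, marked=C
Mark A: refs=B A A, marked=A C
Mark B: refs=B G F, marked=A B C
Mark G: refs=null I, marked=A B C G
Mark F: refs=H A C, marked=A B C F G
Mark I: refs=E, marked=A B C F G I
Mark H: refs=null, marked=A B C F G H I
Mark E: refs=F A E, marked=A B C E F G H I
Unmarked (collected): D J K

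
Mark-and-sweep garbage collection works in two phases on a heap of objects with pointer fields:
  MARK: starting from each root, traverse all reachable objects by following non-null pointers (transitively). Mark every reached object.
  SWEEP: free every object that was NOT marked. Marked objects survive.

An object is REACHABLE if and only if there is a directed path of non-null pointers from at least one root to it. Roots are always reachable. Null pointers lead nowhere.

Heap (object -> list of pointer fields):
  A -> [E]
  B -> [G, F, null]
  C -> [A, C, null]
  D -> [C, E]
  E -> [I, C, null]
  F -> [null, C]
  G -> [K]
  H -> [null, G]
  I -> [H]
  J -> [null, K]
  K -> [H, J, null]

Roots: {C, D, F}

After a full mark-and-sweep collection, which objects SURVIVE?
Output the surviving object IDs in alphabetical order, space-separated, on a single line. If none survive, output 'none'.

Answer: A C D E F G H I J K

Derivation:
Roots: C D F
Mark C: refs=A C null, marked=C
Mark D: refs=C E, marked=C D
Mark F: refs=null C, marked=C D F
Mark A: refs=E, marked=A C D F
Mark E: refs=I C null, marked=A C D E F
Mark I: refs=H, marked=A C D E F I
Mark H: refs=null G, marked=A C D E F H I
Mark G: refs=K, marked=A C D E F G H I
Mark K: refs=H J null, marked=A C D E F G H I K
Mark J: refs=null K, marked=A C D E F G H I J K
Unmarked (collected): B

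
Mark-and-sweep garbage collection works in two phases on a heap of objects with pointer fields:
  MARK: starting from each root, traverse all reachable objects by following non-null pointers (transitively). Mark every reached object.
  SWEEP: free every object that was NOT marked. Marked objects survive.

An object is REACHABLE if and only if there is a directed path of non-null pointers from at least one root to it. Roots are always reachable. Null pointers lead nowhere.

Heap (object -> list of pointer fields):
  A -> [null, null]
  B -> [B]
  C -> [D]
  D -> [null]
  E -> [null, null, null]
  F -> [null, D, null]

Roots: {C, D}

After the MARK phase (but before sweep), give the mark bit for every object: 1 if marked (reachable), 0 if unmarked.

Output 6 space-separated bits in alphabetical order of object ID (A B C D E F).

Answer: 0 0 1 1 0 0

Derivation:
Roots: C D
Mark C: refs=D, marked=C
Mark D: refs=null, marked=C D
Unmarked (collected): A B E F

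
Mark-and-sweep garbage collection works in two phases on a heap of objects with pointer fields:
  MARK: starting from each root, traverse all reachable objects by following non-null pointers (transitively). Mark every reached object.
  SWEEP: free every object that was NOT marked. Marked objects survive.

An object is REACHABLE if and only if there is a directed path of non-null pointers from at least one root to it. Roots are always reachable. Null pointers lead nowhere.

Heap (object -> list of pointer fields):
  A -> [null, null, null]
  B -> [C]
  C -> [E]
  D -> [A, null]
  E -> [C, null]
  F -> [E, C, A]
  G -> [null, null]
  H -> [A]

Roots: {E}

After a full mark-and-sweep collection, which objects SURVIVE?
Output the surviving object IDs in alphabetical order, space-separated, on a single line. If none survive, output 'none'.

Answer: C E

Derivation:
Roots: E
Mark E: refs=C null, marked=E
Mark C: refs=E, marked=C E
Unmarked (collected): A B D F G H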